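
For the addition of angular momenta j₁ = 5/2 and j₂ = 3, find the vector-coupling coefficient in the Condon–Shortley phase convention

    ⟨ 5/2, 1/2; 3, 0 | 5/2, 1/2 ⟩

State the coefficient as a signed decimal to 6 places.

-0.276026

j₁+j₂−J=3  J+j₁−j₂=2  J−j₁+j₂=3  j₁+j₂+J+1=9
(j₁±m₁, j₂±m₂, J±M) = (3,2,3,3,3,2)
P² = 216/35
sum k=0..2:
  [0] +1/72 = 1/72
  [1] −1/4 = -1/4
  [2] +1/8 = 1/8
S = -1/9
C² = P²·S² = 8/105 ; C = -0.276026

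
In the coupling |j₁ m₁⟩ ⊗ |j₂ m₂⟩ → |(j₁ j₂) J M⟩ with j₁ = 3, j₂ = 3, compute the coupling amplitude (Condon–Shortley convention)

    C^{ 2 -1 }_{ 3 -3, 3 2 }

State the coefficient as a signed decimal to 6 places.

+√(25/84) = +0.545545

triangle: 4!×2!×2!/9! = 96/362880
(j±m)!: 0!×6!×5!×1!×1!×3! = 518400
prefactor² = (2J+1)×Δ×N² = 4800/7
  k=4: +1/(4!×0!×2!×1!×0!×1!) = 1/48
Σ = 1/48  ⇒  CG² = 4800/7×1/48² = 25/84
CG = +√(25/84) = +0.545545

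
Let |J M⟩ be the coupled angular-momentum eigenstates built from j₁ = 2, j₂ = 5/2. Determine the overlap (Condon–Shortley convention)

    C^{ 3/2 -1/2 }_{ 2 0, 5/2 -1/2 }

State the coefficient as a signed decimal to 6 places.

-0.239046  (= −√(2/35))

j₁+j₂−J=3  J+j₁−j₂=1  J−j₁+j₂=2  j₁+j₂+J+1=7
(j₁±m₁, j₂±m₂, J±M) = (2,2,2,3,1,2)
P² = 32/35
sum k=1..2:
  [1] −1/2 = -1/2
  [2] +1/4 = 1/4
S = -1/4
C² = P²·S² = 2/35 ; C = -0.239046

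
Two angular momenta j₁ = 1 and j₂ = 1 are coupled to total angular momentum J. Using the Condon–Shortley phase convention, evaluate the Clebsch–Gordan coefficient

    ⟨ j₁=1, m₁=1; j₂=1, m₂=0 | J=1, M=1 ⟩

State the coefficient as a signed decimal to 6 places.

triangle: 1!×1!×1!/4! = 1/24
(j±m)!: 2!×0!×1!×1!×2!×0! = 4
prefactor² = (2J+1)×Δ×N² = 1/2
  k=0: +1/(0!×1!×0!×1!×1!×0!) = 1
Σ = 1  ⇒  CG² = 1/2×1² = 1/2
CG = +√(1/2) = +0.707107

+√(1/2) ≈ +0.707107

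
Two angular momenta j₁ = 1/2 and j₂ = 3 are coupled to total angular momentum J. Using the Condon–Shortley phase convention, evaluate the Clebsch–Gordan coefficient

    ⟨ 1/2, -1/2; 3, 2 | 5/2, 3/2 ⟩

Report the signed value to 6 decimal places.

−√(5/7) = -0.845154

√[6·1!0!5!/7! · 0!1!5!1!4!1!] = √(2880/7)
  +(−1)^1/∏(1,0,0,4,0,1)! = -1/24  (running -1/24)
⟨..|..⟩ = √(2880/7)·(-1/24) = -0.845154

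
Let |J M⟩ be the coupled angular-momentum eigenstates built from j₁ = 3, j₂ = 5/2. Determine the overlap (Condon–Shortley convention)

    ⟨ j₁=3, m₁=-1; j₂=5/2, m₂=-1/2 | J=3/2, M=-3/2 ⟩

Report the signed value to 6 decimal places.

j₁+j₂−J=4  J+j₁−j₂=2  J−j₁+j₂=1  j₁+j₂+J+1=8
(j₁±m₁, j₂±m₂, J±M) = (2,4,2,3,0,3)
P² = 576/35
sum k=2..2:
  [2] +1/8 = 1/8
S = 1/8
C² = P²·S² = 9/35 ; C = +0.507093

+0.507093  (= +√(9/35))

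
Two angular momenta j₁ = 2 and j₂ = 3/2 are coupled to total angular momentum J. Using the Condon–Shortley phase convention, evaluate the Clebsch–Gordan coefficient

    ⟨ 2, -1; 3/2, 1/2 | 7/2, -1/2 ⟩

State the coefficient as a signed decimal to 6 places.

+0.585540  (= +√(12/35))

j₁+j₂−J=0  J+j₁−j₂=4  J−j₁+j₂=3  j₁+j₂+J+1=8
(j₁±m₁, j₂±m₂, J±M) = (1,3,2,1,3,4)
P² = 1728/35
sum k=0..0:
  [0] +1/12 = 1/12
S = 1/12
C² = P²·S² = 12/35 ; C = +0.585540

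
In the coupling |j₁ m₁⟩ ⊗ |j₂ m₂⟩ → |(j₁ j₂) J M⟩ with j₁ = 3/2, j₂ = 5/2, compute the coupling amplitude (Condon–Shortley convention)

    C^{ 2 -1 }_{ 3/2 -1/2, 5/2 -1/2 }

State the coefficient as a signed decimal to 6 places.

triangle: 2!*1!*3!/7! = 12/5040
(j±m)!: 1!*2!*2!*3!*1!*3! = 144
prefactor² = (2J+1)*Δ*N² = 12/7
  k=1: −1/(1!*1!*1!*1!*0!*2!) = -1/2
  k=2: +1/(2!*0!*0!*0!*1!*3!) = 1/12
Σ = -5/12  ⇒  CG² = 12/7*(-5/12)² = 25/84
CG = −√(25/84) = -0.545545

-0.545545  (= −√(25/84))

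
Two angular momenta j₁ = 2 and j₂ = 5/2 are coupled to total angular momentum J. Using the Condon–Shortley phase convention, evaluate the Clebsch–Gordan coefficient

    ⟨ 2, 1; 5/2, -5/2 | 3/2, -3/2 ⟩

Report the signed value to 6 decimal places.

triangle: 3!·1!·2!/7! = 12/5040
(j±m)!: 3!·1!·0!·5!·0!·3! = 4320
prefactor² = (2J+1)·Δ·N² = 288/7
  k=0: +1/(0!·3!·1!·0!·0!·2!) = 1/12
Σ = 1/12  ⇒  CG² = 288/7·1/12² = 2/7
CG = +√(2/7) = +0.534522

+√(2/7) ≈ +0.534522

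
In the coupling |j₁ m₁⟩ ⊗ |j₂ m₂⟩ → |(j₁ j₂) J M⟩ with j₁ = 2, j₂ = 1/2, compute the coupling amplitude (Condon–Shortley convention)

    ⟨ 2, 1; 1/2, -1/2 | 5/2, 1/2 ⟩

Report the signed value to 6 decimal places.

+0.632456

j₁+j₂−J=0  J+j₁−j₂=4  J−j₁+j₂=1  j₁+j₂+J+1=6
(j₁±m₁, j₂±m₂, J±M) = (3,1,0,1,3,2)
P² = 72/5
sum k=0..0:
  [0] +1/6 = 1/6
S = 1/6
C² = P²·S² = 2/5 ; C = +0.632456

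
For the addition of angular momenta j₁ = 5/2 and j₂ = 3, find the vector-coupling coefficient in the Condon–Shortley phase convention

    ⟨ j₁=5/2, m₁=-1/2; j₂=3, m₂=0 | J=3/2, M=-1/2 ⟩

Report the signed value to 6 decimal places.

+√(4/35) = +0.338062

√[4·4!1!2!/8! · 2!3!3!3!1!2!] = √(144/35)
  +(−1)^2/∏(2,2,1,1,0,1)! = 1/4  (running 1/4)
  +(−1)^3/∏(3,1,0,0,1,2)! = -1/12  (running 1/6)
⟨..|..⟩ = √(144/35)·(1/6) = +0.338062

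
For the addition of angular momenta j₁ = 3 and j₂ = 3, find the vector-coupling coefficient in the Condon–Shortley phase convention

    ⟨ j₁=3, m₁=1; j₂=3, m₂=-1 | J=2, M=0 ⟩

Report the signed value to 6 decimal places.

−√(3/28) ≈ -0.327327

triangle: 4!*2!*2!/9! = 96/362880
(j±m)!: 4!*2!*2!*4!*2!*2! = 9216
prefactor² = (2J+1)*Δ*N² = 256/21
  k=0: +1/(0!*4!*2!*2!*0!*0!) = 1/96
  k=1: −1/(1!*3!*1!*1!*1!*1!) = -1/6
  k=2: +1/(2!*2!*0!*0!*2!*2!) = 1/16
Σ = -3/32  ⇒  CG² = 256/21*(-3/32)² = 3/28
CG = −√(3/28) = -0.327327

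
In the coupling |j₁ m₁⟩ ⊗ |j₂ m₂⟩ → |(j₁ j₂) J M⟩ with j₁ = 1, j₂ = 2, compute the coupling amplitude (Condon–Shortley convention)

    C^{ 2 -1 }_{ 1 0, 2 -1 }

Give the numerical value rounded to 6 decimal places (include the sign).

j₁+j₂−J=1  J+j₁−j₂=1  J−j₁+j₂=3  j₁+j₂+J+1=6
(j₁±m₁, j₂±m₂, J±M) = (1,1,1,3,1,3)
P² = 3/2
sum k=0..1:
  [0] +1/2 = 1/2
  [1] −1/6 = -1/6
S = 1/3
C² = P²·S² = 1/6 ; C = +0.408248

+√(1/6) = +0.408248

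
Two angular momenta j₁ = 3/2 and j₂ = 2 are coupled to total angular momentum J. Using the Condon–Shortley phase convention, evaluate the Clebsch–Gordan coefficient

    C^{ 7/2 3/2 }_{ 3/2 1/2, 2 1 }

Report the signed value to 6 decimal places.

triangle: 0!*3!*4!/8! = 144/40320
(j±m)!: 2!*1!*3!*1!*5!*2! = 2880
prefactor² = (2J+1)*Δ*N² = 576/7
  k=0: +1/(0!*0!*1!*3!*2!*1!) = 1/12
Σ = 1/12  ⇒  CG² = 576/7*1/12² = 4/7
CG = +√(4/7) = +0.755929

+0.755929  (= +√(4/7))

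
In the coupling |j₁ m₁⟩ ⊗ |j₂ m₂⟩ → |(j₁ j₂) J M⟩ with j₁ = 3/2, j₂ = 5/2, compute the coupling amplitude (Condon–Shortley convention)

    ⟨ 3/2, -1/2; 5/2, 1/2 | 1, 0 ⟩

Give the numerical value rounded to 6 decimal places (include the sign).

+√(3/10) ≈ +0.547723

triangle: 3!×0!×2!/6! = 12/720
(j±m)!: 1!×2!×3!×2!×1!×1! = 24
prefactor² = (2J+1)×Δ×N² = 6/5
  k=2: +1/(2!×1!×0!×1!×0!×1!) = 1/2
Σ = 1/2  ⇒  CG² = 6/5×1/2² = 3/10
CG = +√(3/10) = +0.547723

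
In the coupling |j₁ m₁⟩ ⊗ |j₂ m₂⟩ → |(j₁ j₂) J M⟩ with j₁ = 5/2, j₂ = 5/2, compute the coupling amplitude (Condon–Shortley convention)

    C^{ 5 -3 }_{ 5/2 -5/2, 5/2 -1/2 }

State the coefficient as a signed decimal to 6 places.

triangle: 0!*5!*5!/11! = 14400/39916800
(j±m)!: 0!*5!*2!*3!*2!*8! = 116121600
prefactor² = (2J+1)*Δ*N² = 460800
  k=0: +1/(0!*0!*5!*2!*0!*3!) = 1/1440
Σ = 1/1440  ⇒  CG² = 460800*1/1440² = 2/9
CG = +√(2/9) = +0.471405

+√(2/9) ≈ +0.471405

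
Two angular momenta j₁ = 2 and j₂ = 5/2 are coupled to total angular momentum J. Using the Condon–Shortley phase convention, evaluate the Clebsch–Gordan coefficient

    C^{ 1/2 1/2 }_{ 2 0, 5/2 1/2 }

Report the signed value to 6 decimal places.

+√(1/5) ≈ +0.447214

j₁+j₂−J=4  J+j₁−j₂=0  J−j₁+j₂=1  j₁+j₂+J+1=6
(j₁±m₁, j₂±m₂, J±M) = (2,2,3,2,1,0)
P² = 16/5
sum k=2..2:
  [2] +1/4 = 1/4
S = 1/4
C² = P²·S² = 1/5 ; C = +0.447214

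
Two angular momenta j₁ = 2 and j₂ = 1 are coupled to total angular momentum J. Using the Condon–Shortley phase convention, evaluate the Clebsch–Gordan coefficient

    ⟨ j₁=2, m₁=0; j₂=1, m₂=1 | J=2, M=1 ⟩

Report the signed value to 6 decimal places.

j₁+j₂−J=1  J+j₁−j₂=3  J−j₁+j₂=1  j₁+j₂+J+1=6
(j₁±m₁, j₂±m₂, J±M) = (2,2,2,0,3,1)
P² = 2
sum k=1..1:
  [1] −1/2 = -1/2
S = -1/2
C² = P²·S² = 1/2 ; C = -0.707107

-0.707107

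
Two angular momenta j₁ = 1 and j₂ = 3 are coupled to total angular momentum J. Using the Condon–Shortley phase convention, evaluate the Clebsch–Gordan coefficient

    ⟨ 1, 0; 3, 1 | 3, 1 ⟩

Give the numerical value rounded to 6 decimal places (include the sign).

triangle: 1!×1!×5!/8! = 120/40320
(j±m)!: 1!×1!×4!×2!×4!×2! = 2304
prefactor² = (2J+1)×Δ×N² = 48
  k=0: +1/(0!×1!×1!×4!×0!×1!) = 1/24
  k=1: −1/(1!×0!×0!×3!×1!×2!) = -1/12
Σ = -1/24  ⇒  CG² = 48×(-1/24)² = 1/12
CG = −√(1/12) = -0.288675

-0.288675  (= −√(1/12))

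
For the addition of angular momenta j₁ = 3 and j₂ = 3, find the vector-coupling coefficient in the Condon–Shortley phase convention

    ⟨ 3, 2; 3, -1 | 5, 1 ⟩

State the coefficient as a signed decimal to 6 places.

j₁+j₂−J=1  J+j₁−j₂=5  J−j₁+j₂=5  j₁+j₂+J+1=12
(j₁±m₁, j₂±m₂, J±M) = (5,1,2,4,6,4)
P² = 230400/7
sum k=0..1:
  [0] +1/288 = 1/288
  [1] −1/2880 = -1/2880
S = 1/320
C² = P²·S² = 9/28 ; C = +0.566947

+√(9/28) ≈ +0.566947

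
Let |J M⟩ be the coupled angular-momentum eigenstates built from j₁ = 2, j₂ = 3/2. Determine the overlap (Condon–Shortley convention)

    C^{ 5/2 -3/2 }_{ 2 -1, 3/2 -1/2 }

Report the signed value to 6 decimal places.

triangle: 1!·3!·2!/7! = 12/5040
(j±m)!: 1!·3!·1!·2!·1!·4! = 288
prefactor² = (2J+1)·Δ·N² = 144/35
  k=0: +1/(0!·1!·3!·1!·0!·1!) = 1/6
  k=1: −1/(1!·0!·2!·0!·1!·2!) = -1/4
Σ = -1/12  ⇒  CG² = 144/35·(-1/12)² = 1/35
CG = −√(1/35) = -0.169031

−√(1/35) = -0.169031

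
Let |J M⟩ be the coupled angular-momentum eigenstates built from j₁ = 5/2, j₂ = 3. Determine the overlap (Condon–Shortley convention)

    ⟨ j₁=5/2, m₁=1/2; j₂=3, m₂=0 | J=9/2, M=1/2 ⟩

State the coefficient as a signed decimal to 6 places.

triangle: 1!*4!*5!/11! = 2880/39916800
(j±m)!: 3!*2!*3!*3!*5!*4! = 1244160
prefactor² = (2J+1)*Δ*N² = 69120/77
  k=0: +1/(0!*1!*2!*3!*2!*2!) = 1/48
  k=1: −1/(1!*0!*1!*2!*3!*3!) = -1/72
Σ = 1/144  ⇒  CG² = 69120/77*1/144² = 10/231
CG = +√(10/231) = +0.208063

+√(10/231) = +0.208063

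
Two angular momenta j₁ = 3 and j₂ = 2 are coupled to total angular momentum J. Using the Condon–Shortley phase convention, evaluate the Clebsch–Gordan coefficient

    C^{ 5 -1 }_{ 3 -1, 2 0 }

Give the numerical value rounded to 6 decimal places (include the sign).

triangle: 0!*6!*4!/11! = 17280/39916800
(j±m)!: 2!*4!*2!*2!*4!*6! = 3317760
prefactor² = (2J+1)*Δ*N² = 110592/7
  k=0: +1/(0!*0!*4!*2!*2!*2!) = 1/192
Σ = 1/192  ⇒  CG² = 110592/7*1/192² = 3/7
CG = +√(3/7) = +0.654654

+√(3/7) = +0.654654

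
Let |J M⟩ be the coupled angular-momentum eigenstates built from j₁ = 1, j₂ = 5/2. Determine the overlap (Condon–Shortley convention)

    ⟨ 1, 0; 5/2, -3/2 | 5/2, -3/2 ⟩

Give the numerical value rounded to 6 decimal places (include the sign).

+0.507093

j₁+j₂−J=1  J+j₁−j₂=1  J−j₁+j₂=4  j₁+j₂+J+1=7
(j₁±m₁, j₂±m₂, J±M) = (1,1,1,4,1,4)
P² = 576/35
sum k=0..1:
  [0] +1/6 = 1/6
  [1] −1/24 = -1/24
S = 1/8
C² = P²·S² = 9/35 ; C = +0.507093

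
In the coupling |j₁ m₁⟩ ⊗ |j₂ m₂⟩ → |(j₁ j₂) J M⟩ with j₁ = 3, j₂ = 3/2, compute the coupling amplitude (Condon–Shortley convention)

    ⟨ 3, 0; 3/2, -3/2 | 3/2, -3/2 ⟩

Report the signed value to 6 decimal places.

√[4·3!3!0!/7! · 3!3!0!3!0!3!] = √(1296/35)
  +(−1)^0/∏(0,3,3,0,0,0)! = 1/36  (running 1/36)
⟨..|..⟩ = √(1296/35)·(1/36) = +0.169031

+0.169031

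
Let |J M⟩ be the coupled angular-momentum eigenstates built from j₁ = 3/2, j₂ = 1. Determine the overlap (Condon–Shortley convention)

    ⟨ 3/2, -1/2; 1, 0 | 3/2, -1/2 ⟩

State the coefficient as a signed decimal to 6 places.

-0.258199  (= −√(1/15))

triangle: 1!*2!*1!/5! = 2/120
(j±m)!: 1!*2!*1!*1!*1!*2! = 4
prefactor² = (2J+1)*Δ*N² = 4/15
  k=0: +1/(0!*1!*2!*1!*0!*0!) = 1/2
  k=1: −1/(1!*0!*1!*0!*1!*1!) = -1
Σ = -1/2  ⇒  CG² = 4/15*(-1/2)² = 1/15
CG = −√(1/15) = -0.258199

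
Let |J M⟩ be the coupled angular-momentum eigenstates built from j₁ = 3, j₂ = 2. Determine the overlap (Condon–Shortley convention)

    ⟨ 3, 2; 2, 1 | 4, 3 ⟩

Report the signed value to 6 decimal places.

+0.223607

j₁+j₂−J=1  J+j₁−j₂=5  J−j₁+j₂=3  j₁+j₂+J+1=10
(j₁±m₁, j₂±m₂, J±M) = (5,1,3,1,7,1)
P² = 6480
sum k=0..1:
  [0] +1/144 = 1/144
  [1] −1/240 = -1/240
S = 1/360
C² = P²·S² = 1/20 ; C = +0.223607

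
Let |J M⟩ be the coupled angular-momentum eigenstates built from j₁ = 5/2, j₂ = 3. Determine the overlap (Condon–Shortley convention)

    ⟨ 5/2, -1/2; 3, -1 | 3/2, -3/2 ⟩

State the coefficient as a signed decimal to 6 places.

√[4·4!1!2!/8! · 2!3!2!4!0!3!] = √(576/35)
  +(−1)^2/∏(2,2,1,0,0,2)! = 1/8  (running 1/8)
⟨..|..⟩ = √(576/35)·(1/8) = +0.507093

+√(9/35) ≈ +0.507093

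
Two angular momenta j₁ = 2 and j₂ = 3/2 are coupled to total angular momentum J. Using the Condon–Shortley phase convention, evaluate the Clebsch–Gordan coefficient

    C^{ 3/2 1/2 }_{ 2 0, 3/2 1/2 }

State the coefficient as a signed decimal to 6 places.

-0.447214  (= −√(1/5))

j₁+j₂−J=2  J+j₁−j₂=2  J−j₁+j₂=1  j₁+j₂+J+1=6
(j₁±m₁, j₂±m₂, J±M) = (2,2,2,1,2,1)
P² = 16/45
sum k=1..2:
  [1] −1/1 = -1
  [2] +1/4 = 1/4
S = -3/4
C² = P²·S² = 1/5 ; C = -0.447214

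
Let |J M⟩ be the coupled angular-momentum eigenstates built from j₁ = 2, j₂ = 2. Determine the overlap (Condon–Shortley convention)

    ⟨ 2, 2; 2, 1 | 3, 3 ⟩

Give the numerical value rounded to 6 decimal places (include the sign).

triangle: 1!·3!·3!/8! = 36/40320
(j±m)!: 4!·0!·3!·1!·6!·0! = 103680
prefactor² = (2J+1)·Δ·N² = 648
  k=0: +1/(0!·1!·0!·3!·3!·0!) = 1/36
Σ = 1/36  ⇒  CG² = 648·1/36² = 1/2
CG = +√(1/2) = +0.707107

+0.707107  (= +√(1/2))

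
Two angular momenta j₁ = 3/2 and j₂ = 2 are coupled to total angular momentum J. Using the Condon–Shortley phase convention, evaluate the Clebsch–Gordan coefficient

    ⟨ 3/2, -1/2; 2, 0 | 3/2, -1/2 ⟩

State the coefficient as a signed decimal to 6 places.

-0.447214  (= −√(1/5))

j₁+j₂−J=2  J+j₁−j₂=1  J−j₁+j₂=2  j₁+j₂+J+1=6
(j₁±m₁, j₂±m₂, J±M) = (1,2,2,2,1,2)
P² = 16/45
sum k=1..2:
  [1] −1/1 = -1
  [2] +1/4 = 1/4
S = -3/4
C² = P²·S² = 1/5 ; C = -0.447214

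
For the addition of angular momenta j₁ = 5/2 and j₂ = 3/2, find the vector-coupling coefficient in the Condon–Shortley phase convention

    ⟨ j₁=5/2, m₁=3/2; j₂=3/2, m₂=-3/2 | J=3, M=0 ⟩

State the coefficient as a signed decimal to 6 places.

j₁+j₂−J=1  J+j₁−j₂=4  J−j₁+j₂=2  j₁+j₂+J+1=8
(j₁±m₁, j₂±m₂, J±M) = (4,1,0,3,3,3)
P² = 216/5
sum k=0..0:
  [0] +1/12 = 1/12
S = 1/12
C² = P²·S² = 3/10 ; C = +0.547723

+√(3/10) ≈ +0.547723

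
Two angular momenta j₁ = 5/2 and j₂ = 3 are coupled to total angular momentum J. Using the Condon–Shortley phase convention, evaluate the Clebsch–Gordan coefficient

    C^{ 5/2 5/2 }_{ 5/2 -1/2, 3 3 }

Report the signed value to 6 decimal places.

-0.487950  (= −√(5/21))

√[6·3!2!3!/9! · 2!3!6!0!5!0!] = √(8640/7)
  +(−1)^3/∏(3,0,0,3,2,0)! = -1/72  (running -1/72)
⟨..|..⟩ = √(8640/7)·(-1/72) = -0.487950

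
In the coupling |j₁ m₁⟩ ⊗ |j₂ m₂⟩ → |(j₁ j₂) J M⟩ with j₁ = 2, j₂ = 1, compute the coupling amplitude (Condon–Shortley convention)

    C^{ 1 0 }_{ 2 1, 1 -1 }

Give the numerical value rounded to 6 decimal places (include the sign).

+√(3/10) = +0.547723

√[3·2!2!0!/5! · 3!1!0!2!1!1!] = √(6/5)
  +(−1)^0/∏(0,2,1,0,1,0)! = 1/2  (running 1/2)
⟨..|..⟩ = √(6/5)·(1/2) = +0.547723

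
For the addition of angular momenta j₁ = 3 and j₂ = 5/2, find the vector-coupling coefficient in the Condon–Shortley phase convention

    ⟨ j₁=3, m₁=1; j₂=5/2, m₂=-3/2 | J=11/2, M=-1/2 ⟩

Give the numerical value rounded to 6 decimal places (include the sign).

+0.402911  (= +√(25/154))

√[12·0!6!5!/12! · 4!2!1!4!5!6!] = √(16588800/77)
  +(−1)^0/∏(0,0,2,1,4,4)! = 1/1152  (running 1/1152)
⟨..|..⟩ = √(16588800/77)·(1/1152) = +0.402911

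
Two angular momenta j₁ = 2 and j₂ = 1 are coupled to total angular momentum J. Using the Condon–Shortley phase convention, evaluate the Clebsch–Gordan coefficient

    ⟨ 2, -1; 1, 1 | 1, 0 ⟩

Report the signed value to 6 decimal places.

+0.547723

triangle: 2!*2!*0!/5! = 4/120
(j±m)!: 1!*3!*2!*0!*1!*1! = 12
prefactor² = (2J+1)*Δ*N² = 6/5
  k=2: +1/(2!*0!*1!*0!*1!*0!) = 1/2
Σ = 1/2  ⇒  CG² = 6/5*1/2² = 3/10
CG = +√(3/10) = +0.547723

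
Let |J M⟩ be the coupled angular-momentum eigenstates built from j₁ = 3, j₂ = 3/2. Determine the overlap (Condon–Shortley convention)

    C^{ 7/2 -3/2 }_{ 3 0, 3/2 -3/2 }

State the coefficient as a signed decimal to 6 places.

√[8·1!5!2!/9! · 3!3!0!3!2!5!] = √(1920/7)
  +(−1)^0/∏(0,1,3,0,2,2)! = 1/24  (running 1/24)
⟨..|..⟩ = √(1920/7)·(1/24) = +0.690066

+√(10/21) = +0.690066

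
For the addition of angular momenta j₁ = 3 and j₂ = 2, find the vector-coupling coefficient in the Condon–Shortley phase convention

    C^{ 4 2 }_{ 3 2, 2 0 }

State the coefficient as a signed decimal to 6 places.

√[9·1!5!3!/10! · 5!1!2!2!6!2!] = √(8640/7)
  +(−1)^0/∏(0,1,1,2,4,1)! = 1/48  (running 1/48)
  +(−1)^1/∏(1,0,0,1,5,2)! = -1/240  (running 1/60)
⟨..|..⟩ = √(8640/7)·(1/60) = +0.585540

+0.585540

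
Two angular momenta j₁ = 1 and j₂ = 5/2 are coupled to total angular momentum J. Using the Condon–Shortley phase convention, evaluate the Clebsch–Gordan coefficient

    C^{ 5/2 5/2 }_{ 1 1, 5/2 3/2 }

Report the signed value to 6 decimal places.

+√(2/7) = +0.534522

√[6·1!1!4!/7! · 2!0!4!1!5!0!] = √(1152/7)
  +(−1)^0/∏(0,1,0,4,1,0)! = 1/24  (running 1/24)
⟨..|..⟩ = √(1152/7)·(1/24) = +0.534522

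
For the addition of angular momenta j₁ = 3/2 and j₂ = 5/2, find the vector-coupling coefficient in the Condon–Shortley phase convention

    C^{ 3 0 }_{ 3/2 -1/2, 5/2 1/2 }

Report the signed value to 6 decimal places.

j₁+j₂−J=1  J+j₁−j₂=2  J−j₁+j₂=4  j₁+j₂+J+1=8
(j₁±m₁, j₂±m₂, J±M) = (1,2,3,2,3,3)
P² = 36/5
sum k=0..1:
  [0] +1/12 = 1/12
  [1] −1/4 = -1/4
S = -1/6
C² = P²·S² = 1/5 ; C = -0.447214

−√(1/5) = -0.447214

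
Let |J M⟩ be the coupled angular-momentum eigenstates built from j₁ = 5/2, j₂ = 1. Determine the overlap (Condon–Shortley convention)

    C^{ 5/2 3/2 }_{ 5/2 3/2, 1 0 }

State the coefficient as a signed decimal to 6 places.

√[6·1!4!1!/7! · 4!1!1!1!4!1!] = √(576/35)
  +(−1)^0/∏(0,1,1,1,3,0)! = 1/6  (running 1/6)
  +(−1)^1/∏(1,0,0,0,4,1)! = -1/24  (running 1/8)
⟨..|..⟩ = √(576/35)·(1/8) = +0.507093

+√(9/35) ≈ +0.507093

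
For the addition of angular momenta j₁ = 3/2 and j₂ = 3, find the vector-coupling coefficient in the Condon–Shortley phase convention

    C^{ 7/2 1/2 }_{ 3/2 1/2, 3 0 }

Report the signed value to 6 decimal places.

+0.308607  (= +√(2/21))

j₁+j₂−J=1  J+j₁−j₂=2  J−j₁+j₂=5  j₁+j₂+J+1=9
(j₁±m₁, j₂±m₂, J±M) = (2,1,3,3,4,3)
P² = 384/7
sum k=0..1:
  [0] +1/12 = 1/12
  [1] −1/24 = -1/24
S = 1/24
C² = P²·S² = 2/21 ; C = +0.308607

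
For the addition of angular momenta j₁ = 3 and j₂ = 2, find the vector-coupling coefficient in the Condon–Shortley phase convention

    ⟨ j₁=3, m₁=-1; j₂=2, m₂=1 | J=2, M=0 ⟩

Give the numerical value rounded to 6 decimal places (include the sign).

+0.377964  (= +√(1/7))

triangle: 3!*3!*1!/8! = 36/40320
(j±m)!: 2!*4!*3!*1!*2!*2! = 1152
prefactor² = (2J+1)*Δ*N² = 36/7
  k=2: +1/(2!*1!*2!*1!*1!*0!) = 1/4
  k=3: −1/(3!*0!*1!*0!*2!*1!) = -1/12
Σ = 1/6  ⇒  CG² = 36/7*1/6² = 1/7
CG = +√(1/7) = +0.377964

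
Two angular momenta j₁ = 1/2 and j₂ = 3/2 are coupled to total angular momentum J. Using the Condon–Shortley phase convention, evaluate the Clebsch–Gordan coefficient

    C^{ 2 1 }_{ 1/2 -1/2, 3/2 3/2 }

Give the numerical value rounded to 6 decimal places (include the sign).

+0.500000

j₁+j₂−J=0  J+j₁−j₂=1  J−j₁+j₂=3  j₁+j₂+J+1=5
(j₁±m₁, j₂±m₂, J±M) = (0,1,3,0,3,1)
P² = 9
sum k=0..0:
  [0] +1/6 = 1/6
S = 1/6
C² = P²·S² = 1/4 ; C = +0.500000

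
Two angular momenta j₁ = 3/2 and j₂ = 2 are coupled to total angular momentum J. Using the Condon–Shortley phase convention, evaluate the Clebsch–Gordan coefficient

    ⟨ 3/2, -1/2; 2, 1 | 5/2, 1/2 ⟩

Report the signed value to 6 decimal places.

-0.597614

triangle: 1!*2!*3!/7! = 12/5040
(j±m)!: 1!*2!*3!*1!*3!*2! = 144
prefactor² = (2J+1)*Δ*N² = 72/35
  k=0: +1/(0!*1!*2!*3!*0!*0!) = 1/12
  k=1: −1/(1!*0!*1!*2!*1!*1!) = -1/2
Σ = -5/12  ⇒  CG² = 72/35*(-5/12)² = 5/14
CG = −√(5/14) = -0.597614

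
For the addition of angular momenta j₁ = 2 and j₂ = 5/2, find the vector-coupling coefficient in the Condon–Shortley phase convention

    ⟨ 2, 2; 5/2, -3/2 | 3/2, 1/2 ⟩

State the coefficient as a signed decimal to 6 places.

+√(32/105) = +0.552052

√[4·3!1!2!/7! · 4!0!1!4!2!1!] = √(384/35)
  +(−1)^0/∏(0,3,0,1,1,1)! = 1/6  (running 1/6)
⟨..|..⟩ = √(384/35)·(1/6) = +0.552052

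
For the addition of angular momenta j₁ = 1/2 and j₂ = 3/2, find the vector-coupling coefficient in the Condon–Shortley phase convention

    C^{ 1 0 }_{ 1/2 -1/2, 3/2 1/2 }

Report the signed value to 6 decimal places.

√[3·1!0!2!/4! · 0!1!2!1!1!1!] = √(1/2)
  +(−1)^1/∏(1,0,0,1,0,1)! = -1  (running -1)
⟨..|..⟩ = √(1/2)·(-1) = -0.707107

-0.707107  (= −√(1/2))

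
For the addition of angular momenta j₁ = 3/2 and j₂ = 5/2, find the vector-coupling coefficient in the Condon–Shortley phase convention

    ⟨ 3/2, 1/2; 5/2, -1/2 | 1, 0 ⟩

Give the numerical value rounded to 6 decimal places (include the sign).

j₁+j₂−J=3  J+j₁−j₂=0  J−j₁+j₂=2  j₁+j₂+J+1=6
(j₁±m₁, j₂±m₂, J±M) = (2,1,2,3,1,1)
P² = 6/5
sum k=1..1:
  [1] −1/2 = -1/2
S = -1/2
C² = P²·S² = 3/10 ; C = -0.547723

-0.547723  (= −√(3/10))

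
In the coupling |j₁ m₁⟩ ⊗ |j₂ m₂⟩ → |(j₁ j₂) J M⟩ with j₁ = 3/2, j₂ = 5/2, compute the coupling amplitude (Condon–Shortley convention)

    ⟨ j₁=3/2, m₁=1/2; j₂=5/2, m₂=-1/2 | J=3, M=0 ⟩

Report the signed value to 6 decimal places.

√[7·1!2!4!/8! · 2!1!2!3!3!3!] = √(36/5)
  +(−1)^0/∏(0,1,1,2,1,2)! = 1/4  (running 1/4)
  +(−1)^1/∏(1,0,0,1,2,3)! = -1/12  (running 1/6)
⟨..|..⟩ = √(36/5)·(1/6) = +0.447214

+0.447214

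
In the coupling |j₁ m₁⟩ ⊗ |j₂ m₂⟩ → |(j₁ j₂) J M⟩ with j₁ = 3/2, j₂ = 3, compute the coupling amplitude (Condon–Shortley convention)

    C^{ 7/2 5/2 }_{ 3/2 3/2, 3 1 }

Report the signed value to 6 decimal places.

√[8·1!2!5!/9! · 3!0!4!2!6!1!] = √(7680/7)
  +(−1)^0/∏(0,1,0,4,2,1)! = 1/48  (running 1/48)
⟨..|..⟩ = √(7680/7)·(1/48) = +0.690066

+√(10/21) ≈ +0.690066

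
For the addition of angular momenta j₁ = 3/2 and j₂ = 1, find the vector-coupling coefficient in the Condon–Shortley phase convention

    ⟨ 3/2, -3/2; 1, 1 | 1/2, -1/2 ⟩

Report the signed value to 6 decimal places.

triangle: 2!*1!*0!/4! = 2/24
(j±m)!: 0!*3!*2!*0!*0!*1! = 12
prefactor² = (2J+1)*Δ*N² = 2
  k=2: +1/(2!*0!*1!*0!*0!*0!) = 1/2
Σ = 1/2  ⇒  CG² = 2*1/2² = 1/2
CG = +√(1/2) = +0.707107

+0.707107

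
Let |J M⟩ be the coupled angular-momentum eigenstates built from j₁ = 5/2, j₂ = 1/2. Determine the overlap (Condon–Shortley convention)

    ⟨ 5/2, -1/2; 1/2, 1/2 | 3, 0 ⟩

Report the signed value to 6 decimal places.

√[7·0!5!1!/7! · 2!3!1!0!3!3!] = √(72)
  +(−1)^0/∏(0,0,3,1,2,0)! = 1/12  (running 1/12)
⟨..|..⟩ = √(72)·(1/12) = +0.707107

+√(1/2) = +0.707107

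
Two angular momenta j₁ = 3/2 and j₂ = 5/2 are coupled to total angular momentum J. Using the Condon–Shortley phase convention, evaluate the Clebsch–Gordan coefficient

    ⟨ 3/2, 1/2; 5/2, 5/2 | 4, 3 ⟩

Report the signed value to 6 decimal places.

triangle: 0!*3!*5!/9! = 720/362880
(j±m)!: 2!*1!*5!*0!*7!*1! = 1209600
prefactor² = (2J+1)*Δ*N² = 21600
  k=0: +1/(0!*0!*1!*5!*2!*0!) = 1/240
Σ = 1/240  ⇒  CG² = 21600*1/240² = 3/8
CG = +√(3/8) = +0.612372

+√(3/8) ≈ +0.612372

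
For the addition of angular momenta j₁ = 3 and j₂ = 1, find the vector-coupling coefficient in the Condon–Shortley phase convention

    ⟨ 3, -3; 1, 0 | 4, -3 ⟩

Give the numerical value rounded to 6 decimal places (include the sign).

+√(1/4) = +0.500000

j₁+j₂−J=0  J+j₁−j₂=6  J−j₁+j₂=2  j₁+j₂+J+1=9
(j₁±m₁, j₂±m₂, J±M) = (0,6,1,1,1,7)
P² = 129600
sum k=0..0:
  [0] +1/720 = 1/720
S = 1/720
C² = P²·S² = 1/4 ; C = +0.500000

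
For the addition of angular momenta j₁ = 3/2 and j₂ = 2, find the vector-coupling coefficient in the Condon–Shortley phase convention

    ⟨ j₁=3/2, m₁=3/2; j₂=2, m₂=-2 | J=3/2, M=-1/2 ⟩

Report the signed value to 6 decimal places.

j₁+j₂−J=2  J+j₁−j₂=1  J−j₁+j₂=2  j₁+j₂+J+1=6
(j₁±m₁, j₂±m₂, J±M) = (3,0,0,4,1,2)
P² = 32/5
sum k=0..0:
  [0] +1/4 = 1/4
S = 1/4
C² = P²·S² = 2/5 ; C = +0.632456

+0.632456  (= +√(2/5))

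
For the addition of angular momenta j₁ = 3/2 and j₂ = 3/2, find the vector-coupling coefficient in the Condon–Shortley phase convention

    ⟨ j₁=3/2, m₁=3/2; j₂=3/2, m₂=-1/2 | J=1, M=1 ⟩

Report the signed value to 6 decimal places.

+0.547723

triangle: 2!*1!*1!/5! = 2/120
(j±m)!: 3!*0!*1!*2!*2!*0! = 24
prefactor² = (2J+1)*Δ*N² = 6/5
  k=0: +1/(0!*2!*0!*1!*1!*0!) = 1/2
Σ = 1/2  ⇒  CG² = 6/5*1/2² = 3/10
CG = +√(3/10) = +0.547723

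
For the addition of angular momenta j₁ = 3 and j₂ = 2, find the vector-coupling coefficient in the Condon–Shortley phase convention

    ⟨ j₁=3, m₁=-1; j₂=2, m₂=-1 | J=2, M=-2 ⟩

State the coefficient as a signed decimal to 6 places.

−√(3/14) = -0.462910

√[5·3!3!1!/8! · 2!4!1!3!0!4!] = √(216/7)
  +(−1)^1/∏(1,2,3,0,0,1)! = -1/12  (running -1/12)
⟨..|..⟩ = √(216/7)·(-1/12) = -0.462910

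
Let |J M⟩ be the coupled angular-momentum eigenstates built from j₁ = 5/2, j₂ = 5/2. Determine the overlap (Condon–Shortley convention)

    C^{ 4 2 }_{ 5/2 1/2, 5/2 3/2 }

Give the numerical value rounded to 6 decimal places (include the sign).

-0.422577  (= −√(5/28))

j₁+j₂−J=1  J+j₁−j₂=4  J−j₁+j₂=4  j₁+j₂+J+1=10
(j₁±m₁, j₂±m₂, J±M) = (3,2,4,1,6,2)
P² = 20736/35
sum k=0..1:
  [0] +1/96 = 1/96
  [1] −1/36 = -1/36
S = -5/288
C² = P²·S² = 5/28 ; C = -0.422577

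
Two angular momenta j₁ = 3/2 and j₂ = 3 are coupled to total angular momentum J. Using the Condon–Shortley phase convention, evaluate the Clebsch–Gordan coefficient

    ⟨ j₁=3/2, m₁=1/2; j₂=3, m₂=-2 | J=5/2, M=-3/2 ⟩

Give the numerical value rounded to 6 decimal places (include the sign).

+√(1/14) = +0.267261

√[6·2!1!4!/8! · 2!1!1!5!1!4!] = √(288/7)
  +(−1)^0/∏(0,2,1,1,0,3)! = 1/12  (running 1/12)
  +(−1)^1/∏(1,1,0,0,1,4)! = -1/24  (running 1/24)
⟨..|..⟩ = √(288/7)·(1/24) = +0.267261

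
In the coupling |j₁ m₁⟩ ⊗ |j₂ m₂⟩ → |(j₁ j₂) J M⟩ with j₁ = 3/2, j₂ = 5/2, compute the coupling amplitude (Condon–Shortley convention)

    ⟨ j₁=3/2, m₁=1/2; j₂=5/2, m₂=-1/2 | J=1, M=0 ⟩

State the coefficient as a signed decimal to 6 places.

√[3·3!0!2!/6! · 2!1!2!3!1!1!] = √(6/5)
  +(−1)^1/∏(1,2,0,1,0,1)! = -1/2  (running -1/2)
⟨..|..⟩ = √(6/5)·(-1/2) = -0.547723

−√(3/10) = -0.547723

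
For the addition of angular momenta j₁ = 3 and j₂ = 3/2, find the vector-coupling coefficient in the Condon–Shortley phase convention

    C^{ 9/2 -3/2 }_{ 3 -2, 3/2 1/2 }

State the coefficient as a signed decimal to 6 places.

j₁+j₂−J=0  J+j₁−j₂=6  J−j₁+j₂=3  j₁+j₂+J+1=10
(j₁±m₁, j₂±m₂, J±M) = (1,5,2,1,3,6)
P² = 86400/7
sum k=0..0:
  [0] +1/240 = 1/240
S = 1/240
C² = P²·S² = 3/14 ; C = +0.462910

+√(3/14) = +0.462910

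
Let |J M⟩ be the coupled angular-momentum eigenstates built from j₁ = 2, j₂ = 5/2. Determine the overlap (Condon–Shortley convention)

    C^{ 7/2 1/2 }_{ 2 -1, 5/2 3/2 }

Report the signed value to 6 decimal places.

triangle: 1!*3!*4!/9! = 144/362880
(j±m)!: 1!*3!*4!*1!*4!*3! = 20736
prefactor² = (2J+1)*Δ*N² = 2304/35
  k=0: +1/(0!*1!*3!*4!*0!*0!) = 1/144
  k=1: −1/(1!*0!*2!*3!*1!*1!) = -1/12
Σ = -11/144  ⇒  CG² = 2304/35*(-11/144)² = 121/315
CG = −√(121/315) = -0.619780

-0.619780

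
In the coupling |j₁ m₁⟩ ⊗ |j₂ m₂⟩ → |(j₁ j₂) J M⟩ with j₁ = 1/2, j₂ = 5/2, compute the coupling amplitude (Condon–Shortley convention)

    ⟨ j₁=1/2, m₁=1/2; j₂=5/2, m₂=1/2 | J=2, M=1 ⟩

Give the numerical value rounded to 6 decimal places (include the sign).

triangle: 1!·0!·4!/6! = 24/720
(j±m)!: 1!·0!·3!·2!·3!·1! = 72
prefactor² = (2J+1)·Δ·N² = 12
  k=0: +1/(0!·1!·0!·3!·0!·1!) = 1/6
Σ = 1/6  ⇒  CG² = 12·1/6² = 1/3
CG = +√(1/3) = +0.577350

+√(1/3) = +0.577350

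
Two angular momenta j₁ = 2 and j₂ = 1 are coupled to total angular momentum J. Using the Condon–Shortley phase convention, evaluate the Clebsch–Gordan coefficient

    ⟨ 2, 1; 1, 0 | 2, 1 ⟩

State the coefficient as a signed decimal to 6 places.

j₁+j₂−J=1  J+j₁−j₂=3  J−j₁+j₂=1  j₁+j₂+J+1=6
(j₁±m₁, j₂±m₂, J±M) = (3,1,1,1,3,1)
P² = 3/2
sum k=0..1:
  [0] +1/2 = 1/2
  [1] −1/6 = -1/6
S = 1/3
C² = P²·S² = 1/6 ; C = +0.408248

+√(1/6) = +0.408248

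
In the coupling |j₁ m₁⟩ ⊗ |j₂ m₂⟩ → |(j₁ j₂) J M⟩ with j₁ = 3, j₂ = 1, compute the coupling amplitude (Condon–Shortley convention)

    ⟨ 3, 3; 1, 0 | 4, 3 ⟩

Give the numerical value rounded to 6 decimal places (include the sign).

j₁+j₂−J=0  J+j₁−j₂=6  J−j₁+j₂=2  j₁+j₂+J+1=9
(j₁±m₁, j₂±m₂, J±M) = (6,0,1,1,7,1)
P² = 129600
sum k=0..0:
  [0] +1/720 = 1/720
S = 1/720
C² = P²·S² = 1/4 ; C = +0.500000

+√(1/4) ≈ +0.500000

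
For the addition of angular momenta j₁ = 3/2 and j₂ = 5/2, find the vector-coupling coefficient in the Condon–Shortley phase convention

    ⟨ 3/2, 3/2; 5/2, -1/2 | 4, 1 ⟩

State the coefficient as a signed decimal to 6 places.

+0.422577  (= +√(5/28))

√[9·0!3!5!/9! · 3!0!2!3!5!3!] = √(6480/7)
  +(−1)^0/∏(0,0,0,2,3,3)! = 1/72  (running 1/72)
⟨..|..⟩ = √(6480/7)·(1/72) = +0.422577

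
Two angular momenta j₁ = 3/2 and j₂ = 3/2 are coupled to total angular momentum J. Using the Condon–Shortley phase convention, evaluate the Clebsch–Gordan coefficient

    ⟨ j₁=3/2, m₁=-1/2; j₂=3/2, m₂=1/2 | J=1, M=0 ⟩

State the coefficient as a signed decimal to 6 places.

-0.223607  (= −√(1/20))

triangle: 2!*1!*1!/5! = 2/120
(j±m)!: 1!*2!*2!*1!*1!*1! = 4
prefactor² = (2J+1)*Δ*N² = 1/5
  k=1: −1/(1!*1!*1!*1!*0!*0!) = -1
  k=2: +1/(2!*0!*0!*0!*1!*1!) = 1/2
Σ = -1/2  ⇒  CG² = 1/5*(-1/2)² = 1/20
CG = −√(1/20) = -0.223607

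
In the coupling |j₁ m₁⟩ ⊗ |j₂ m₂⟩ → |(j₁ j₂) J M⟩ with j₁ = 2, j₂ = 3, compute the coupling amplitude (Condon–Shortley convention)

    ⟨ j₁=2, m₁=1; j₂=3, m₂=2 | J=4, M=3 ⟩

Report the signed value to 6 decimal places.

triangle: 1!*3!*5!/10! = 720/3628800
(j±m)!: 3!*1!*5!*1!*7!*1! = 3628800
prefactor² = (2J+1)*Δ*N² = 6480
  k=0: +1/(0!*1!*1!*5!*2!*0!) = 1/240
  k=1: −1/(1!*0!*0!*4!*3!*1!) = -1/144
Σ = -1/360  ⇒  CG² = 6480*(-1/360)² = 1/20
CG = −√(1/20) = -0.223607

-0.223607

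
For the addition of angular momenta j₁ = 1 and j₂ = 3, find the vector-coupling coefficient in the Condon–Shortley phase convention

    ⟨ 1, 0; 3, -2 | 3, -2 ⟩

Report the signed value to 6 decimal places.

√[7·1!1!5!/8! · 1!1!1!5!1!5!] = √(300)
  +(−1)^0/∏(0,1,1,1,0,4)! = 1/24  (running 1/24)
  +(−1)^1/∏(1,0,0,0,1,5)! = -1/120  (running 1/30)
⟨..|..⟩ = √(300)·(1/30) = +0.577350

+√(1/3) ≈ +0.577350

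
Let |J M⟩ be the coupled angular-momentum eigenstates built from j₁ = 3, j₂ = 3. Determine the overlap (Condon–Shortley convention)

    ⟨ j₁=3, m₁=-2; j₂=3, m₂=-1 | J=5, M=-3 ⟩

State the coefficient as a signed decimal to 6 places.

triangle: 1!×5!×5!/12! = 14400/479001600
(j±m)!: 1!×5!×2!×4!×2!×8! = 464486400
prefactor² = (2J+1)×Δ×N² = 153600
  k=0: +1/(0!×1!×5!×2!×0!×3!) = 1/1440
  k=1: −1/(1!×0!×4!×1!×1!×4!) = -1/576
Σ = -1/960  ⇒  CG² = 153600×(-1/960)² = 1/6
CG = −√(1/6) = -0.408248

−√(1/6) ≈ -0.408248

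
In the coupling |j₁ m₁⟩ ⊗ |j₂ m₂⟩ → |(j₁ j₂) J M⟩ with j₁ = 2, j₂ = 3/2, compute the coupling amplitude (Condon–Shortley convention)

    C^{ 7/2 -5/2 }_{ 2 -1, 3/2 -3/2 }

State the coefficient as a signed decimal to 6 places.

√[8·0!4!3!/8! · 1!3!0!3!1!6!] = √(5184/7)
  +(−1)^0/∏(0,0,3,0,1,3)! = 1/36  (running 1/36)
⟨..|..⟩ = √(5184/7)·(1/36) = +0.755929

+√(4/7) = +0.755929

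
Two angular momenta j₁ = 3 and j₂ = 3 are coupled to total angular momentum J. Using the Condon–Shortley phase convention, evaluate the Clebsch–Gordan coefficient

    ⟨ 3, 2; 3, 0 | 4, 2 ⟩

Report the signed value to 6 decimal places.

+√(3/154) = +0.139573

j₁+j₂−J=2  J+j₁−j₂=4  J−j₁+j₂=4  j₁+j₂+J+1=11
(j₁±m₁, j₂±m₂, J±M) = (5,1,3,3,6,2)
P² = 124416/77
sum k=0..1:
  [0] +1/72 = 1/72
  [1] −1/96 = -1/96
S = 1/288
C² = P²·S² = 3/154 ; C = +0.139573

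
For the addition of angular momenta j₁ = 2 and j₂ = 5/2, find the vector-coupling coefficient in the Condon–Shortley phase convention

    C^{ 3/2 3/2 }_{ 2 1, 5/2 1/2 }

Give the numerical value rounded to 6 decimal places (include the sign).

√[4·3!1!2!/7! · 3!1!3!2!3!0!] = √(144/35)
  +(−1)^1/∏(1,2,0,2,1,0)! = -1/4  (running -1/4)
⟨..|..⟩ = √(144/35)·(-1/4) = -0.507093

−√(9/35) ≈ -0.507093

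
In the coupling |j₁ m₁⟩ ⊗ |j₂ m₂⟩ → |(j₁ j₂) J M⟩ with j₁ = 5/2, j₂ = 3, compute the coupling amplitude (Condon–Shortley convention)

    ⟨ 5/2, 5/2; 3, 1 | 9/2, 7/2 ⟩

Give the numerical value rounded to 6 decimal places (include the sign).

√[10·1!4!5!/11! · 5!0!4!2!8!1!] = √(1843200/11)
  +(−1)^0/∏(0,1,0,4,4,1)! = 1/576  (running 1/576)
⟨..|..⟩ = √(1843200/11)·(1/576) = +0.710669

+0.710669  (= +√(50/99))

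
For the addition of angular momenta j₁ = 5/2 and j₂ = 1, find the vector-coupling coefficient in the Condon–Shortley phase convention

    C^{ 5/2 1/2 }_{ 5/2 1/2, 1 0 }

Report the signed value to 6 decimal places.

√[6·1!4!1!/7! · 3!2!1!1!3!2!] = √(144/35)
  +(−1)^0/∏(0,1,2,1,2,0)! = 1/4  (running 1/4)
  +(−1)^1/∏(1,0,1,0,3,1)! = -1/6  (running 1/12)
⟨..|..⟩ = √(144/35)·(1/12) = +0.169031

+0.169031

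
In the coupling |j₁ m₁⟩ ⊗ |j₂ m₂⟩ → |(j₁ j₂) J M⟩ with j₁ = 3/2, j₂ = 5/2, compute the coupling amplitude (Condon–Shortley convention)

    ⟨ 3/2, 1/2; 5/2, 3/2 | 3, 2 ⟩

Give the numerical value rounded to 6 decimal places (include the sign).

−√(1/12) ≈ -0.288675

j₁+j₂−J=1  J+j₁−j₂=2  J−j₁+j₂=4  j₁+j₂+J+1=8
(j₁±m₁, j₂±m₂, J±M) = (2,1,4,1,5,1)
P² = 48
sum k=0..1:
  [0] +1/24 = 1/24
  [1] −1/12 = -1/12
S = -1/24
C² = P²·S² = 1/12 ; C = -0.288675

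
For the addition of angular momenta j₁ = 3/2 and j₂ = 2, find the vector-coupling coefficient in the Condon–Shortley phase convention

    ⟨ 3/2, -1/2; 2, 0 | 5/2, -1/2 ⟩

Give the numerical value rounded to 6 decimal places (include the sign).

j₁+j₂−J=1  J+j₁−j₂=2  J−j₁+j₂=3  j₁+j₂+J+1=7
(j₁±m₁, j₂±m₂, J±M) = (1,2,2,2,2,3)
P² = 48/35
sum k=0..1:
  [0] +1/4 = 1/4
  [1] −1/2 = -1/2
S = -1/4
C² = P²·S² = 3/35 ; C = -0.292770

−√(3/35) = -0.292770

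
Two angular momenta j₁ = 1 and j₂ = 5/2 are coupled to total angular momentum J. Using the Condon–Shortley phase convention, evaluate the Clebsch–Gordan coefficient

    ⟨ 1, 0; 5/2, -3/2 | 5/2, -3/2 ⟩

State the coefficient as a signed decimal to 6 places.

+√(9/35) ≈ +0.507093

triangle: 1!*1!*4!/7! = 24/5040
(j±m)!: 1!*1!*1!*4!*1!*4! = 576
prefactor² = (2J+1)*Δ*N² = 576/35
  k=0: +1/(0!*1!*1!*1!*0!*3!) = 1/6
  k=1: −1/(1!*0!*0!*0!*1!*4!) = -1/24
Σ = 1/8  ⇒  CG² = 576/35*1/8² = 9/35
CG = +√(9/35) = +0.507093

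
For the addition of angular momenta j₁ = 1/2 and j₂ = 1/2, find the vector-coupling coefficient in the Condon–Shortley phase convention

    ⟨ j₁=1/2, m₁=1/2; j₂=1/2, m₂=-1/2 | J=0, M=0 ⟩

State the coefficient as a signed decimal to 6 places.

triangle: 1!·0!·0!/2! = 1/2
(j±m)!: 1!·0!·0!·1!·0!·0! = 1
prefactor² = (2J+1)·Δ·N² = 1/2
  k=0: +1/(0!·1!·0!·0!·0!·0!) = 1
Σ = 1  ⇒  CG² = 1/2·1² = 1/2
CG = +√(1/2) = +0.707107

+√(1/2) ≈ +0.707107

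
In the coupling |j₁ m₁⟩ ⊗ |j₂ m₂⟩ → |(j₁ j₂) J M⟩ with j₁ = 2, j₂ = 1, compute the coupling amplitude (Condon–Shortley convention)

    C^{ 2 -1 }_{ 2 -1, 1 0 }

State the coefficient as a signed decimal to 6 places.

−√(1/6) ≈ -0.408248

triangle: 1!×3!×1!/6! = 6/720
(j±m)!: 1!×3!×1!×1!×1!×3! = 36
prefactor² = (2J+1)×Δ×N² = 3/2
  k=0: +1/(0!×1!×3!×1!×0!×0!) = 1/6
  k=1: −1/(1!×0!×2!×0!×1!×1!) = -1/2
Σ = -1/3  ⇒  CG² = 3/2×(-1/3)² = 1/6
CG = −√(1/6) = -0.408248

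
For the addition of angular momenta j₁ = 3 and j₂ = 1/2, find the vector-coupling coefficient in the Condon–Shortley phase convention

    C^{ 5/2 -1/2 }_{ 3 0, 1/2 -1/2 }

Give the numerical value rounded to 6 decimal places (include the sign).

+0.654654  (= +√(3/7))

triangle: 1!*5!*0!/7! = 120/5040
(j±m)!: 3!*3!*0!*1!*2!*3! = 432
prefactor² = (2J+1)*Δ*N² = 432/7
  k=0: +1/(0!*1!*3!*0!*2!*0!) = 1/12
Σ = 1/12  ⇒  CG² = 432/7*1/12² = 3/7
CG = +√(3/7) = +0.654654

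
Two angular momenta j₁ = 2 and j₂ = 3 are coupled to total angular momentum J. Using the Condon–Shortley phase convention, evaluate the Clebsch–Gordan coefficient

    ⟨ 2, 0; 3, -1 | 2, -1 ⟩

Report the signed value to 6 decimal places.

j₁+j₂−J=3  J+j₁−j₂=1  J−j₁+j₂=3  j₁+j₂+J+1=8
(j₁±m₁, j₂±m₂, J±M) = (2,2,2,4,1,3)
P² = 36/7
sum k=1..2:
  [1] −1/4 = -1/4
  [2] +1/12 = 1/12
S = -1/6
C² = P²·S² = 1/7 ; C = -0.377964

−√(1/7) ≈ -0.377964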